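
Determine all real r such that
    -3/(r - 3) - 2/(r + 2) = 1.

Multiply both sides by (r - 3)(r + 2):
-3(r + 2) - 2(r - 3) = (r - 3)(r + 2).
Expand and collect terms: r^2 + 4r - 6 = 0.
By the quadratic formula, r = (-4 +/- sqrt(40)) / 2, so r ~= 1.1623 or r ~= -5.1623.
Neither value makes a denominator zero (r != 3, r != -2), so both are valid.

r = -5.1623 or r = 1.1623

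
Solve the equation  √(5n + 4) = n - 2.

Square both sides: 5n + 4 = (n - 2)².
Expand and rearrange: n² - 9n = 0.
Solving gives n = 9 or n = 0.
Check each candidate in the original equation:
  n = 9: √(49) = 7, while n - 2 = 7 — valid.
  n = 0: √(4) = 2, while n - 2 = -2 — extraneous.

n = 9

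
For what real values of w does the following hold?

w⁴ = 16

Let u = w². The equation becomes u² - 16 = 0.
Factor: (u + 4)(u - 4) = 0, so u = -4 or u = 4.
w² = -4 < 0 has no real solution.
w² = 4 gives w = ±2.

w = -2 or w = 2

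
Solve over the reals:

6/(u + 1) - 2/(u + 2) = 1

u = -2.3723 or u = 3.3723

Multiply both sides by (u + 1)(u + 2):
6(u + 2) - 2(u + 1) = (u + 1)(u + 2).
Expand and collect terms: u^2 - u - 8 = 0.
By the quadratic formula, u = (1 +/- sqrt(33)) / 2, so u ~= 3.3723 or u ~= -2.3723.
Neither value makes a denominator zero (u != -1, u != -2), so both are valid.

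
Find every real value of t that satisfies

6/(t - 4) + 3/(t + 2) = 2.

t = -1.0584 or t = 7.5584

Multiply both sides by (t - 4)(t + 2):
6(t + 2) + 3(t - 4) = 2(t - 4)(t + 2).
Expand and collect terms: 2t^2 - 13t - 16 = 0.
By the quadratic formula, t = (13 +/- sqrt(297)) / 4, so t ~= 7.5584 or t ~= -1.0584.
Neither value makes a denominator zero (t != 4, t != -2), so both are valid.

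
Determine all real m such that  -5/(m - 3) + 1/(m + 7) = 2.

m = -6.3166 or m = 0.3166

Multiply both sides by (m - 3)(m + 7):
-5(m + 7) + (m - 3) = 2(m - 3)(m + 7).
Expand and collect terms: 2m^2 + 12m - 4 = 0.
By the quadratic formula, m = (-12 +/- sqrt(176)) / 4, so m ~= 0.3166 or m ~= -6.3166.
Neither value makes a denominator zero (m != 3, m != -7), so both are valid.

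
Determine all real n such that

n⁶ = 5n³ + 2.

n = -0.7194 or n = 1.7514

Let u = n³. The equation becomes u² - 5u - 2 = 0.
By the quadratic formula, u = 5/2 + √(33)/2 or u = 5/2 - √(33)/2.
n³ = 5/2 + √(33)/2 gives n = ∛(5/2 + √(33)/2) ≈ 1.7514.
n³ = 5/2 - √(33)/2 gives n = -∛(-5/2 + √(33)/2) ≈ -0.7194.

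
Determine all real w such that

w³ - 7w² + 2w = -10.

Rearrange: w³ - 7w² + 2w + 10 = 0.
Possible rational roots are divisors of 10. Testing w = -1 gives 0, so (w + 1) is a factor.
Divide: w³ - 7w² + 2w + 10 = (w + 1)(w² - 8w + 10).
Apply the quadratic formula to w² - 8w + 10 = 0: w = (8 ± √24)/2, i.e. w ≈ 6.4495 or w ≈ 1.5505.

w = -1 or w = 1.5505 or w = 6.4495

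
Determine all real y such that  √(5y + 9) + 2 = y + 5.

Isolate the radical: √(5y + 9) = y + 3.
Square both sides: 5y + 9 = (y + 3)².
Expand and rearrange: y² + y = 0.
Solving gives y = 0 or y = -1.
Check each candidate in the original equation:
  y = 0: √(9) = 3, while y + 3 = 3 — valid.
  y = -1: √(4) = 2, while y + 3 = 2 — valid.

y = -1 or y = 0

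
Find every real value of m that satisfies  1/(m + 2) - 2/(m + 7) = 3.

Multiply both sides by (m + 2)(m + 7):
(m + 7) - 2(m + 2) = 3(m + 2)(m + 7).
Expand and collect terms: 3m^2 + 28m + 39 = 0.
By the quadratic formula, m = (-28 +/- sqrt(316)) / 6, so m ~= -1.7039 or m ~= -7.6294.
Neither value makes a denominator zero (m != -2, m != -7), so both are valid.

m = -7.6294 or m = -1.7039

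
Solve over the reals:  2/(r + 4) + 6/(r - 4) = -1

Multiply both sides by (r + 4)(r - 4):
2(r - 4) + 6(r + 4) = -(r + 4)(r - 4).
Expand and collect terms: -r² - 8r = 0.
Factor or apply the quadratic formula: r = -8 or r = 0.
Neither value makes a denominator zero (r ≠ -4, r ≠ 4), so both are valid.

r = -8 or r = 0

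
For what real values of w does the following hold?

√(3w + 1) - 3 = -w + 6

w = 5

Isolate the radical: √(3w + 1) = -w + 9.
Square both sides: 3w + 1 = (-w + 9)².
Expand and rearrange: w² - 21w + 80 = 0.
Solving gives w = 16 or w = 5.
Check each candidate in the original equation:
  w = 16: √(49) = 7, while -w + 9 = -7 — extraneous.
  w = 5: √(16) = 4, while -w + 9 = 4 — valid.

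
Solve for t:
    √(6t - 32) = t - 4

t = 6 or t = 8

Square both sides: 6t - 32 = (t - 4)².
Expand and rearrange: t² - 14t + 48 = 0.
Solving gives t = 8 or t = 6.
Check each candidate in the original equation:
  t = 8: √(16) = 4, while t - 4 = 4 — valid.
  t = 6: √(4) = 2, while t - 4 = 2 — valid.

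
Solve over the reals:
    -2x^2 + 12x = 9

Rearrange to standard form: -2x^2 + 12x - 9 = 0.
Discriminant: (12)^2 - 4*(-2)*(-9) = 72.
Quadratic formula: x = (-12 +/- sqrt(72)) / (-4).
So x = 3 - 3*sqrt(2)/2 ~= 0.8787 or x = 3*sqrt(2)/2 + 3 ~= 5.1213.

x = 0.8787 or x = 5.1213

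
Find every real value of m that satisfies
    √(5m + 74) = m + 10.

Square both sides: 5m + 74 = (m + 10)².
Expand and rearrange: m² + 15m + 26 = 0.
Solving gives m = -2 or m = -13.
Check each candidate in the original equation:
  m = -2: √(64) = 8, while m + 10 = 8 — valid.
  m = -13: √(9) = 3, while m + 10 = -3 — extraneous.

m = -2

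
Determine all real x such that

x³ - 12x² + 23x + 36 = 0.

x = -1 or x = 4 or x = 9

Possible rational roots are divisors of 36. Testing x = 4 gives 0, so (x - 4) is a factor.
Divide: x³ - 12x² + 23x + 36 = (x - 4)(x² - 8x - 9).
Factor the quadratic: x = 9 or x = -1.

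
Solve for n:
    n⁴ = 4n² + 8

n = -2.3375 or n = 2.3375

Let u = n². The equation becomes u² - 4u - 8 = 0.
By the quadratic formula, u = 2 + 2·√(3) or u = 2 - 2·√(3).
n² = 2 + 2·√(3) gives n = ±√(2 + 2·√(3)) ≈ ±2.3375.
n² = 2 - 2·√(3) < 0 has no real solution.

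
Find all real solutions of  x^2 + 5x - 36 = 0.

x = -9 or x = 4

Factor: (x + 9)(x - 4) = 0.
So x = -9 or x = 4.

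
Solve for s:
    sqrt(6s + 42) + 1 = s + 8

Isolate the radical: sqrt(6s + 42) = s + 7.
Square both sides: 6s + 42 = (s + 7)^2.
Expand and rearrange: s^2 + 8s + 7 = 0.
Solving gives s = -1 or s = -7.
Check each candidate in the original equation:
  s = -1: sqrt(36) = 6, while s + 7 = 6 — valid.
  s = -7: sqrt(0) = 0, while s + 7 = 0 — valid.

s = -7 or s = -1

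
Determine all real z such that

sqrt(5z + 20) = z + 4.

Square both sides: 5z + 20 = (z + 4)^2.
Expand and rearrange: z^2 + 3z - 4 = 0.
Solving gives z = 1 or z = -4.
Check each candidate in the original equation:
  z = 1: sqrt(25) = 5, while z + 4 = 5 — valid.
  z = -4: sqrt(0) = 0, while z + 4 = 0 — valid.

z = -4 or z = 1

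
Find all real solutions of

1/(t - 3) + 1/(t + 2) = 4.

Multiply both sides by (t - 3)(t + 2):
(t + 2) + (t - 3) = 4(t - 3)(t + 2).
Expand and collect terms: 4t^2 - 6t - 23 = 0.
By the quadratic formula, t = (6 +/- sqrt(404)) / 8, so t ~= 3.2625 or t ~= -1.7625.
Neither value makes a denominator zero (t != 3, t != -2), so both are valid.

t = -1.7625 or t = 3.2625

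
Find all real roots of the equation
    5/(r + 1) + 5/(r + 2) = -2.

r = -6.5495 or r = -1.4505

Multiply both sides by (r + 1)(r + 2):
5(r + 2) + 5(r + 1) = -2(r + 1)(r + 2).
Expand and collect terms: -2r^2 - 16r - 19 = 0.
By the quadratic formula, r = (16 +/- sqrt(104)) / -4, so r ~= -6.5495 or r ~= -1.4505.
Neither value makes a denominator zero (r != -1, r != -2), so both are valid.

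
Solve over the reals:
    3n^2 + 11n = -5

Rearrange to standard form: 3n^2 + 11n + 5 = 0.
Discriminant: (11)^2 - 4*3*5 = 61.
Quadratic formula: n = (-11 +/- sqrt(61)) / 6.
So n = -11/6 + sqrt(61)/6 ~= -0.5316 or n = -11/6 - sqrt(61)/6 ~= -3.135.

n = -3.135 or n = -0.5316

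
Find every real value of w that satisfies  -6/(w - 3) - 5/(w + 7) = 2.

Multiply both sides by (w - 3)(w + 7):
-6(w + 7) - 5(w - 3) = 2(w - 3)(w + 7).
Expand and collect terms: 2w^2 + 19w - 15 = 0.
By the quadratic formula, w = (-19 +/- sqrt(481)) / 4, so w ~= 0.7329 or w ~= -10.2329.
Neither value makes a denominator zero (w != 3, w != -7), so both are valid.

w = -10.2329 or w = 0.7329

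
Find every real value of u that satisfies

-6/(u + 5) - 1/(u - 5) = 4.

Multiply both sides by (u + 5)(u - 5):
-6(u - 5) - (u + 5) = 4(u + 5)(u - 5).
Expand and collect terms: 4u^2 + 7u - 125 = 0.
By the quadratic formula, u = (-7 +/- sqrt(2049)) / 8, so u ~= 4.7832 or u ~= -6.5332.
Neither value makes a denominator zero (u != -5, u != 5), so both are valid.

u = -6.5332 or u = 4.7832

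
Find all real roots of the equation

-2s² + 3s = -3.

s = -0.6861 or s = 2.1861

Rearrange to standard form: -2s² + 3s + 3 = 0.
Discriminant: (3)² − 4·(-2)·3 = 33.
Quadratic formula: s = (-3 ± √33) / (-4).
So s = 3/4 - √(33)/4 ≈ -0.6861 or s = 3/4 + √(33)/4 ≈ 2.1861.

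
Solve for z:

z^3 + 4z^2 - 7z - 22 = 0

Possible rational roots are divisors of -22. Testing z = -2 gives 0, so (z + 2) is a factor.
Divide: z^3 + 4z^2 - 7z - 22 = (z + 2)(z^2 + 2z - 11).
Apply the quadratic formula to z^2 + 2z - 11 = 0: z = (-2 +/- sqrt(48))/2, i.e. z ~= 2.4641 or z ~= -4.4641.

z = -4.4641 or z = -2 or z = 2.4641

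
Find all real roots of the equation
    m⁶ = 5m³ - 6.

m = 1.2599 or m = 1.4422

Let u = m³. The equation becomes u² - 5u + 6 = 0.
Factor: (u - 2)(u - 3) = 0, so u = 2 or u = 3.
m³ = 2 gives m = ∛(2) ≈ 1.2599.
m³ = 3 gives m = ∛(3) ≈ 1.4422.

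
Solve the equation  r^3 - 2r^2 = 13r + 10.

Rearrange: r^3 - 2r^2 - 13r - 10 = 0.
Possible rational roots are divisors of -10. Testing r = -2 gives 0, so (r + 2) is a factor.
Divide: r^3 - 2r^2 - 13r - 10 = (r + 2)(r^2 - 4r - 5).
Factor the quadratic: r = 5 or r = -1.

r = -2 or r = -1 or r = 5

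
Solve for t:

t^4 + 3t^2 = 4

t = -1 or t = 1

Let u = t^2. The equation becomes u^2 + 3u - 4 = 0.
Factor: (u - 1)(u + 4) = 0, so u = 1 or u = -4.
t^2 = 1 gives t = +/-1.
t^2 = -4 < 0 has no real solution.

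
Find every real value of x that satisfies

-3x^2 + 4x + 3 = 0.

Discriminant: (4)^2 - 4*(-3)*3 = 52.
Quadratic formula: x = (-4 +/- sqrt(52)) / (-6).
So x = 2/3 - sqrt(13)/3 ~= -0.5352 or x = 2/3 + sqrt(13)/3 ~= 1.8685.

x = -0.5352 or x = 1.8685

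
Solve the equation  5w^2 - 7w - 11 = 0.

w = -0.9401 or w = 2.3401

Discriminant: (-7)^2 - 4*5*(-11) = 269.
Quadratic formula: w = (7 +/- sqrt(269)) / 10.
So w = 7/10 + sqrt(269)/10 ~= 2.3401 or w = 7/10 - sqrt(269)/10 ~= -0.9401.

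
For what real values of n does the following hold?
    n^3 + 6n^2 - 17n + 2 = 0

Possible rational roots are divisors of 2. Testing n = 2 gives 0, so (n - 2) is a factor.
Divide: n^3 + 6n^2 - 17n + 2 = (n - 2)(n^2 + 8n - 1).
Apply the quadratic formula to n^2 + 8n - 1 = 0: n = (-8 +/- sqrt(68))/2, i.e. n ~= 0.1231 or n ~= -8.1231.

n = -8.1231 or n = 0.1231 or n = 2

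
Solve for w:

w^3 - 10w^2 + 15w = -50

w = -1.5311 or w = 5 or w = 6.5311

Rearrange: w^3 - 10w^2 + 15w + 50 = 0.
Possible rational roots are divisors of 50. Testing w = 5 gives 0, so (w - 5) is a factor.
Divide: w^3 - 10w^2 + 15w + 50 = (w - 5)(w^2 - 5w - 10).
Apply the quadratic formula to w^2 - 5w - 10 = 0: w = (5 +/- sqrt(65))/2, i.e. w ~= 6.5311 or w ~= -1.5311.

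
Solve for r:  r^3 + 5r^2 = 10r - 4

Rearrange: r^3 + 5r^2 - 10r + 4 = 0.
Possible rational roots are divisors of 4. Testing r = 1 gives 0, so (r - 1) is a factor.
Divide: r^3 + 5r^2 - 10r + 4 = (r - 1)(r^2 + 6r - 4).
Apply the quadratic formula to r^2 + 6r - 4 = 0: r = (-6 +/- sqrt(52))/2, i.e. r ~= 0.6056 or r ~= -6.6056.

r = -6.6056 or r = 0.6056 or r = 1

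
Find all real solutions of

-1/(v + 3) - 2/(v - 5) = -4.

v = -2.7651 or v = 5.5151

Multiply both sides by (v + 3)(v - 5):
-(v - 5) - 2(v + 3) = -4(v + 3)(v - 5).
Expand and collect terms: -4v² + 11v + 61 = 0.
By the quadratic formula, v = (-11 ± √1097) / -8, so v ≈ -2.7651 or v ≈ 5.5151.
Neither value makes a denominator zero (v ≠ -3, v ≠ 5), so both are valid.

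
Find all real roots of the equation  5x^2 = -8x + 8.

x = -2.2967 or x = 0.6967

Rearrange to standard form: 5x^2 + 8x - 8 = 0.
Discriminant: (8)^2 - 4*5*(-8) = 224.
Quadratic formula: x = (-8 +/- sqrt(224)) / 10.
So x = -4/5 + 2*sqrt(14)/5 ~= 0.6967 or x = -2*sqrt(14)/5 - 4/5 ~= -2.2967.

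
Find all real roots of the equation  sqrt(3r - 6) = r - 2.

Square both sides: 3r - 6 = (r - 2)^2.
Expand and rearrange: r^2 - 7r + 10 = 0.
Solving gives r = 5 or r = 2.
Check each candidate in the original equation:
  r = 5: sqrt(9) = 3, while r - 2 = 3 — valid.
  r = 2: sqrt(0) = 0, while r - 2 = 0 — valid.

r = 2 or r = 5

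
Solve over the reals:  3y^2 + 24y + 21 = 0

Factor: 3(y + 1)(y + 7) = 0.
So y = -1 or y = -7.

y = -7 or y = -1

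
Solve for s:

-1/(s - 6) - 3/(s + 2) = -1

s = 0.5359 or s = 7.4641

Multiply both sides by (s - 6)(s + 2):
-(s + 2) - 3(s - 6) = -(s - 6)(s + 2).
Expand and collect terms: -s^2 + 8s - 4 = 0.
By the quadratic formula, s = (-8 +/- sqrt(48)) / -2, so s ~= 0.5359 or s ~= 7.4641.
Neither value makes a denominator zero (s != 6, s != -2), so both are valid.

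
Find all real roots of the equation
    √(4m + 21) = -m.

Square both sides: 4m + 21 = (-m)².
Expand and rearrange: m² - 4m - 21 = 0.
Solving gives m = 7 or m = -3.
Check each candidate in the original equation:
  m = 7: √(49) = 7, while -m = -7 — extraneous.
  m = -3: √(9) = 3, while -m = 3 — valid.

m = -3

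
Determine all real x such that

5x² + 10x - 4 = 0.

x = -2.3416 or x = 0.3416

Discriminant: (10)² − 4·5·(-4) = 180.
Quadratic formula: x = (-10 ± √180) / 10.
So x = -1 + 3·√(5)/5 ≈ 0.3416 or x = -3·√(5)/5 - 1 ≈ -2.3416.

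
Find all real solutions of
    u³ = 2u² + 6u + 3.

Rearrange: u³ - 2u² - 6u - 3 = 0.
Possible rational roots are divisors of -3. Testing u = -1 gives 0, so (u + 1) is a factor.
Divide: u³ - 2u² - 6u - 3 = (u + 1)(u² - 3u - 3).
Apply the quadratic formula to u² - 3u - 3 = 0: u = (3 ± √21)/2, i.e. u ≈ 3.7913 or u ≈ -0.7913.

u = -1 or u = -0.7913 or u = 3.7913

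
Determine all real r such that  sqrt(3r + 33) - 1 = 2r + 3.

r = 1

Isolate the radical: sqrt(3r + 33) = 2r + 4.
Square both sides: 3r + 33 = (2r + 4)^2.
Expand and rearrange: 4r^2 + 13r - 17 = 0.
Solving gives r = 1 or r = -4.25.
Check each candidate in the original equation:
  r = 1: sqrt(36) = 6, while 2r + 4 = 6 — valid.
  r = -4.25: sqrt(20.25) = 4.5, while 2r + 4 = -4.5 — extraneous.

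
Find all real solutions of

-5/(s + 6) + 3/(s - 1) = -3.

Multiply both sides by (s + 6)(s - 1):
-5(s - 1) + 3(s + 6) = -3(s + 6)(s - 1).
Expand and collect terms: -3s^2 - 13s - 5 = 0.
By the quadratic formula, s = (13 +/- sqrt(109)) / -6, so s ~= -3.9067 or s ~= -0.4266.
Neither value makes a denominator zero (s != -6, s != 1), so both are valid.

s = -3.9067 or s = -0.4266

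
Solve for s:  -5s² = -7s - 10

Rearrange to standard form: -5s² + 7s + 10 = 0.
Discriminant: (7)² − 4·(-5)·10 = 249.
Quadratic formula: s = (-7 ± √249) / (-10).
So s = 7/10 - √(249)/10 ≈ -0.878 or s = 7/10 + √(249)/10 ≈ 2.278.

s = -0.878 or s = 2.278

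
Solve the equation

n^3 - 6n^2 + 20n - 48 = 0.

Possible rational roots are divisors of -48. Testing n = 4 gives 0, so (n - 4) is a factor.
Divide: n^3 - 6n^2 + 20n - 48 = (n - 4)(n^2 - 2n + 12).
The quadratic n^2 - 2n + 12 has discriminant -44 < 0, so no further real roots.

n = 4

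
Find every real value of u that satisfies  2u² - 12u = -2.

u = 0.1716 or u = 5.8284

Rearrange to standard form: 2u² - 12u + 2 = 0.
Discriminant: (-12)² − 4·2·2 = 128.
Quadratic formula: u = (12 ± √128) / 4.
So u = 2·√(2) + 3 ≈ 5.8284 or u = 3 - 2·√(2) ≈ 0.1716.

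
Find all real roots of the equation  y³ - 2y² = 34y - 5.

y = -5 or y = 0.1459 or y = 6.8541

Rearrange: y³ - 2y² - 34y + 5 = 0.
Possible rational roots are divisors of 5. Testing y = -5 gives 0, so (y + 5) is a factor.
Divide: y³ - 2y² - 34y + 5 = (y + 5)(y² - 7y + 1).
Apply the quadratic formula to y² - 7y + 1 = 0: y = (7 ± √45)/2, i.e. y ≈ 6.8541 or y ≈ 0.1459.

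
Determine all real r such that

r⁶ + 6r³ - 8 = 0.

r = -1.9241 or r = 1.0395

Let u = r³. The equation becomes u² + 6u - 8 = 0.
By the quadratic formula, u = -3 + √(17) or u = -√(17) - 3.
r³ = -3 + √(17) gives r = ∛(-3 + √(17)) ≈ 1.0395.
r³ = -√(17) - 3 gives r = -∛(3 + √(17)) ≈ -1.9241.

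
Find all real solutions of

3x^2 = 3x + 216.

Bring every term to one side: 3x^2 - 3x - 216 = 0.
Factor: 3(x - 9)(x + 8) = 0.
So x = 9 or x = -8.

x = -8 or x = 9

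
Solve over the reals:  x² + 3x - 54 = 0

Factor: (x + 9)(x - 6) = 0.
So x = -9 or x = 6.

x = -9 or x = 6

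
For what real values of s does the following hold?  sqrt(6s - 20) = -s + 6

Square both sides: 6s - 20 = (-s + 6)^2.
Expand and rearrange: s^2 - 18s + 56 = 0.
Solving gives s = 14 or s = 4.
Check each candidate in the original equation:
  s = 14: sqrt(64) = 8, while -s + 6 = -8 — extraneous.
  s = 4: sqrt(4) = 2, while -s + 6 = 2 — valid.

s = 4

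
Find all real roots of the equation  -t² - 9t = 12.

t = -7.3723 or t = -1.6277

Rearrange to standard form: -t² - 9t - 12 = 0.
Discriminant: (-9)² − 4·(-1)·(-12) = 33.
Quadratic formula: t = (9 ± √33) / (-2).
So t = -9/2 - √(33)/2 ≈ -7.3723 or t = -9/2 + √(33)/2 ≈ -1.6277.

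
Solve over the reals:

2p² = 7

p = -1.8708 or p = 1.8708

Rearrange to standard form: 2p² - 7 = 0.
Discriminant: (0)² − 4·2·(-7) = 56.
Quadratic formula: p = (0 ± √56) / 4.
So p = √(14)/2 ≈ 1.8708 or p = -√(14)/2 ≈ -1.8708.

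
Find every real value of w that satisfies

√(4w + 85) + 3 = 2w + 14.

Isolate the radical: √(4w + 85) = 2w + 11.
Square both sides: 4w + 85 = (2w + 11)².
Expand and rearrange: 4w² + 40w + 36 = 0.
Solving gives w = -1 or w = -9.
Check each candidate in the original equation:
  w = -1: √(81) = 9, while 2w + 11 = 9 — valid.
  w = -9: √(49) = 7, while 2w + 11 = -7 — extraneous.

w = -1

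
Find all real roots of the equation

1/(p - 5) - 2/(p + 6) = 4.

Multiply both sides by (p - 5)(p + 6):
(p + 6) - 2(p - 5) = 4(p - 5)(p + 6).
Expand and collect terms: 4p² + 5p - 136 = 0.
By the quadratic formula, p = (-5 ± √2201) / 8, so p ≈ 5.2394 or p ≈ -6.4894.
Neither value makes a denominator zero (p ≠ 5, p ≠ -6), so both are valid.

p = -6.4894 or p = 5.2394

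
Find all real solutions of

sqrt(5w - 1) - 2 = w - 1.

w = 1 or w = 2

Isolate the radical: sqrt(5w - 1) = w + 1.
Square both sides: 5w - 1 = (w + 1)^2.
Expand and rearrange: w^2 - 3w + 2 = 0.
Solving gives w = 2 or w = 1.
Check each candidate in the original equation:
  w = 2: sqrt(9) = 3, while w + 1 = 3 — valid.
  w = 1: sqrt(4) = 2, while w + 1 = 2 — valid.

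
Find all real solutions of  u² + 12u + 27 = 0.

Factor: (u + 3)(u + 9) = 0.
So u = -3 or u = -9.

u = -9 or u = -3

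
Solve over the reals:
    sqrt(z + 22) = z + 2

Square both sides: z + 22 = (z + 2)^2.
Expand and rearrange: z^2 + 3z - 18 = 0.
Solving gives z = 3 or z = -6.
Check each candidate in the original equation:
  z = 3: sqrt(25) = 5, while z + 2 = 5 — valid.
  z = -6: sqrt(16) = 4, while z + 2 = -4 — extraneous.

z = 3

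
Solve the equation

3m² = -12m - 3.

Rearrange to standard form: 3m² + 12m + 3 = 0.
Discriminant: (12)² − 4·3·3 = 108.
Quadratic formula: m = (-12 ± √108) / 6.
So m = -2 + √(3) ≈ -0.2679 or m = -2 - √(3) ≈ -3.7321.

m = -3.7321 or m = -0.2679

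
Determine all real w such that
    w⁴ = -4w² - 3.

No real solutions.

Let u = w². The equation becomes u² + 4u + 3 = 0.
Factor: (u + 3)(u + 1) = 0, so u = -3 or u = -1.
w² = -3 < 0 has no real solution.
w² = -1 < 0 has no real solution.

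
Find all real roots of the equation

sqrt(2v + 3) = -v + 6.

Square both sides: 2v + 3 = (-v + 6)^2.
Expand and rearrange: v^2 - 14v + 33 = 0.
Solving gives v = 11 or v = 3.
Check each candidate in the original equation:
  v = 11: sqrt(25) = 5, while -v + 6 = -5 — extraneous.
  v = 3: sqrt(9) = 3, while -v + 6 = 3 — valid.

v = 3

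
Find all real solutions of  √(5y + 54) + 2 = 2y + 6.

y = 2

Isolate the radical: √(5y + 54) = 2y + 4.
Square both sides: 5y + 54 = (2y + 4)².
Expand and rearrange: 4y² + 11y - 38 = 0.
Solving gives y = 2 or y = -4.75.
Check each candidate in the original equation:
  y = 2: √(64) = 8, while 2y + 4 = 8 — valid.
  y = -4.75: √(30.25) = 5.5, while 2y + 4 = -5.5 — extraneous.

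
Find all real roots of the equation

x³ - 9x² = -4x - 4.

x = -0.4721 or x = 1 or x = 8.4721

Rearrange: x³ - 9x² + 4x + 4 = 0.
Possible rational roots are divisors of 4. Testing x = 1 gives 0, so (x - 1) is a factor.
Divide: x³ - 9x² + 4x + 4 = (x - 1)(x² - 8x - 4).
Apply the quadratic formula to x² - 8x - 4 = 0: x = (8 ± √80)/2, i.e. x ≈ 8.4721 or x ≈ -0.4721.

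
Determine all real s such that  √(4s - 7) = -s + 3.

s = 2

Square both sides: 4s - 7 = (-s + 3)².
Expand and rearrange: s² - 10s + 16 = 0.
Solving gives s = 8 or s = 2.
Check each candidate in the original equation:
  s = 8: √(25) = 5, while -s + 3 = -5 — extraneous.
  s = 2: √(1) = 1, while -s + 3 = 1 — valid.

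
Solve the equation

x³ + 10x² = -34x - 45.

x = -5

Rearrange: x³ + 10x² + 34x + 45 = 0.
Possible rational roots are divisors of 45. Testing x = -5 gives 0, so (x + 5) is a factor.
Divide: x³ + 10x² + 34x + 45 = (x + 5)(x² + 5x + 9).
The quadratic x² + 5x + 9 has discriminant -11 < 0, so no further real roots.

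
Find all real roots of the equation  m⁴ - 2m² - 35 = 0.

m = -2.6458 or m = 2.6458

Let u = m². The equation becomes u² - 2u - 35 = 0.
Factor: (u - 7)(u + 5) = 0, so u = 7 or u = -5.
m² = 7 gives m = ±√(7) ≈ ±2.6458.
m² = -5 < 0 has no real solution.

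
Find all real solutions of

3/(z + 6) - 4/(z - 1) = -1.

Multiply both sides by (z + 6)(z - 1):
3(z - 1) - 4(z + 6) = -(z + 6)(z - 1).
Expand and collect terms: -z^2 - 4z + 33 = 0.
By the quadratic formula, z = (4 +/- sqrt(148)) / -2, so z ~= -8.0828 or z ~= 4.0828.
Neither value makes a denominator zero (z != -6, z != 1), so both are valid.

z = -8.0828 or z = 4.0828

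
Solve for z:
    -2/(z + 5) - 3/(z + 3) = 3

z = -6 or z = -3.6667

Multiply both sides by (z + 5)(z + 3):
-2(z + 3) - 3(z + 5) = 3(z + 5)(z + 3).
Expand and collect terms: 3z^2 + 29z + 66 = 0.
Factor or apply the quadratic formula: z = -3.6667 or z = -6.
Neither value makes a denominator zero (z != -5, z != -3), so both are valid.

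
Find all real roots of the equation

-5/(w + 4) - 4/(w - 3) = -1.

w = -1.3852 or w = 9.3852

Multiply both sides by (w + 4)(w - 3):
-5(w - 3) - 4(w + 4) = -(w + 4)(w - 3).
Expand and collect terms: -w^2 + 8w + 13 = 0.
By the quadratic formula, w = (-8 +/- sqrt(116)) / -2, so w ~= -1.3852 or w ~= 9.3852.
Neither value makes a denominator zero (w != -4, w != 3), so both are valid.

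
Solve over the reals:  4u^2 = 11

Rearrange to standard form: 4u^2 - 11 = 0.
Discriminant: (0)^2 - 4*4*(-11) = 176.
Quadratic formula: u = (0 +/- sqrt(176)) / 8.
So u = sqrt(11)/2 ~= 1.6583 or u = -sqrt(11)/2 ~= -1.6583.

u = -1.6583 or u = 1.6583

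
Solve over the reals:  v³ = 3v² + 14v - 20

Rearrange: v³ - 3v² - 14v + 20 = 0.
Possible rational roots are divisors of 20. Testing v = 5 gives 0, so (v - 5) is a factor.
Divide: v³ - 3v² - 14v + 20 = (v - 5)(v² + 2v - 4).
Apply the quadratic formula to v² + 2v - 4 = 0: v = (-2 ± √20)/2, i.e. v ≈ 1.2361 or v ≈ -3.2361.

v = -3.2361 or v = 1.2361 or v = 5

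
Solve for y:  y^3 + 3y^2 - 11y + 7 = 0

y = -5.3166 or y = 1 or y = 1.3166

Possible rational roots are divisors of 7. Testing y = 1 gives 0, so (y - 1) is a factor.
Divide: y^3 + 3y^2 - 11y + 7 = (y - 1)(y^2 + 4y - 7).
Apply the quadratic formula to y^2 + 4y - 7 = 0: y = (-4 +/- sqrt(44))/2, i.e. y ~= 1.3166 or y ~= -5.3166.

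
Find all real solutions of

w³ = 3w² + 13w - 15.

w = -3 or w = 1 or w = 5

Rearrange: w³ - 3w² - 13w + 15 = 0.
Possible rational roots are divisors of 15. Testing w = 5 gives 0, so (w - 5) is a factor.
Divide: w³ - 3w² - 13w + 15 = (w - 5)(w² + 2w - 3).
Factor the quadratic: w = 1 or w = -3.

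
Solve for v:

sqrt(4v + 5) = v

Square both sides: 4v + 5 = (v)^2.
Expand and rearrange: v^2 - 4v - 5 = 0.
Solving gives v = 5 or v = -1.
Check each candidate in the original equation:
  v = 5: sqrt(25) = 5, while v = 5 — valid.
  v = -1: sqrt(1) = 1, while v = -1 — extraneous.

v = 5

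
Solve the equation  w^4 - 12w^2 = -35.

w = -2.6458 or w = -2.2361 or w = 2.2361 or w = 2.6458

Let u = w^2. The equation becomes u^2 - 12u + 35 = 0.
Factor: (u - 7)(u - 5) = 0, so u = 7 or u = 5.
w^2 = 7 gives w = +/-sqrt(7) ~= +/-2.6458.
w^2 = 5 gives w = +/-sqrt(5) ~= +/-2.2361.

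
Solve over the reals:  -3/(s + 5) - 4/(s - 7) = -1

s = -2.8655 or s = 11.8655

Multiply both sides by (s + 5)(s - 7):
-3(s - 7) - 4(s + 5) = -(s + 5)(s - 7).
Expand and collect terms: -s^2 + 9s + 34 = 0.
By the quadratic formula, s = (-9 +/- sqrt(217)) / -2, so s ~= -2.8655 or s ~= 11.8655.
Neither value makes a denominator zero (s != -5, s != 7), so both are valid.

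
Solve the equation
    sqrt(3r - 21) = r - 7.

r = 7 or r = 10

Square both sides: 3r - 21 = (r - 7)^2.
Expand and rearrange: r^2 - 17r + 70 = 0.
Solving gives r = 10 or r = 7.
Check each candidate in the original equation:
  r = 10: sqrt(9) = 3, while r - 7 = 3 — valid.
  r = 7: sqrt(0) = 0, while r - 7 = 0 — valid.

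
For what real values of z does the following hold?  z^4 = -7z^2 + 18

z = -1.4142 or z = 1.4142

Let u = z^2. The equation becomes u^2 + 7u - 18 = 0.
Factor: (u + 9)(u - 2) = 0, so u = -9 or u = 2.
z^2 = -9 < 0 has no real solution.
z^2 = 2 gives z = +/-sqrt(2) ~= +/-1.4142.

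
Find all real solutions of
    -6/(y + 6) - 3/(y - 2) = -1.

y = -2.4244 or y = 7.4244

Multiply both sides by (y + 6)(y - 2):
-6(y - 2) - 3(y + 6) = -(y + 6)(y - 2).
Expand and collect terms: -y^2 + 5y + 18 = 0.
By the quadratic formula, y = (-5 +/- sqrt(97)) / -2, so y ~= -2.4244 or y ~= 7.4244.
Neither value makes a denominator zero (y != -6, y != 2), so both are valid.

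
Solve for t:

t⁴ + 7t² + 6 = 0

No real solutions.

Let u = t². The equation becomes u² + 7u + 6 = 0.
Factor: (u + 1)(u + 6) = 0, so u = -1 or u = -6.
t² = -1 < 0 has no real solution.
t² = -6 < 0 has no real solution.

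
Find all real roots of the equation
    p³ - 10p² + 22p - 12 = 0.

Possible rational roots are divisors of -12. Testing p = 2 gives 0, so (p - 2) is a factor.
Divide: p³ - 10p² + 22p - 12 = (p - 2)(p² - 8p + 6).
Apply the quadratic formula to p² - 8p + 6 = 0: p = (8 ± √40)/2, i.e. p ≈ 7.1623 or p ≈ 0.8377.

p = 0.8377 or p = 2 or p = 7.1623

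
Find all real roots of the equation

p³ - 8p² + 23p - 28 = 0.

Possible rational roots are divisors of -28. Testing p = 4 gives 0, so (p - 4) is a factor.
Divide: p³ - 8p² + 23p - 28 = (p - 4)(p² - 4p + 7).
The quadratic p² - 4p + 7 has discriminant -12 < 0, so no further real roots.

p = 4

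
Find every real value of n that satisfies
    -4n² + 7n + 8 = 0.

Discriminant: (7)² − 4·(-4)·8 = 177.
Quadratic formula: n = (-7 ± √177) / (-8).
So n = 7/8 - √(177)/8 ≈ -0.788 or n = 7/8 + √(177)/8 ≈ 2.538.

n = -0.788 or n = 2.538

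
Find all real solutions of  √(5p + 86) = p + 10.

Square both sides: 5p + 86 = (p + 10)².
Expand and rearrange: p² + 15p + 14 = 0.
Solving gives p = -1 or p = -14.
Check each candidate in the original equation:
  p = -1: √(81) = 9, while p + 10 = 9 — valid.
  p = -14: √(16) = 4, while p + 10 = -4 — extraneous.

p = -1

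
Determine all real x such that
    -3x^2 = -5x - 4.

x = -0.5907 or x = 2.2573

Rearrange to standard form: -3x^2 + 5x + 4 = 0.
Discriminant: (5)^2 - 4*(-3)*4 = 73.
Quadratic formula: x = (-5 +/- sqrt(73)) / (-6).
So x = 5/6 - sqrt(73)/6 ~= -0.5907 or x = 5/6 + sqrt(73)/6 ~= 2.2573.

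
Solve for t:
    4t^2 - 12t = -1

Rearrange to standard form: 4t^2 - 12t + 1 = 0.
Discriminant: (-12)^2 - 4*4*1 = 128.
Quadratic formula: t = (12 +/- sqrt(128)) / 8.
So t = sqrt(2) + 3/2 ~= 2.9142 or t = 3/2 - sqrt(2) ~= 0.0858.

t = 0.0858 or t = 2.9142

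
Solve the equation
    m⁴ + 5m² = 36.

Let u = m². The equation becomes u² + 5u - 36 = 0.
Factor: (u + 9)(u - 4) = 0, so u = -9 or u = 4.
m² = -9 < 0 has no real solution.
m² = 4 gives m = ±2.

m = -2 or m = 2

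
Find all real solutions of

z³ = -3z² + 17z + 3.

z = -5.8284 or z = -0.1716 or z = 3

Rearrange: z³ + 3z² - 17z - 3 = 0.
Possible rational roots are divisors of -3. Testing z = 3 gives 0, so (z - 3) is a factor.
Divide: z³ + 3z² - 17z - 3 = (z - 3)(z² + 6z + 1).
Apply the quadratic formula to z² + 6z + 1 = 0: z = (-6 ± √32)/2, i.e. z ≈ -0.1716 or z ≈ -5.8284.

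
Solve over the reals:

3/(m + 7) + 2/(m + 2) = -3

Multiply both sides by (m + 7)(m + 2):
3(m + 2) + 2(m + 7) = -3(m + 7)(m + 2).
Expand and collect terms: -3m² - 32m - 62 = 0.
By the quadratic formula, m = (32 ± √280) / -6, so m ≈ -8.1222 or m ≈ -2.5445.
Neither value makes a denominator zero (m ≠ -7, m ≠ -2), so both are valid.

m = -8.1222 or m = -2.5445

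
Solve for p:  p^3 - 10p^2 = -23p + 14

Rearrange: p^3 - 10p^2 + 23p - 14 = 0.
Possible rational roots are divisors of -14. Testing p = 2 gives 0, so (p - 2) is a factor.
Divide: p^3 - 10p^2 + 23p - 14 = (p - 2)(p^2 - 8p + 7).
Factor the quadratic: p = 7 or p = 1.

p = 1 or p = 2 or p = 7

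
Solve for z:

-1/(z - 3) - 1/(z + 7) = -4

z = -6.7562 or z = 3.2562

Multiply both sides by (z - 3)(z + 7):
-(z + 7) - (z - 3) = -4(z - 3)(z + 7).
Expand and collect terms: -4z^2 - 14z + 88 = 0.
By the quadratic formula, z = (14 +/- sqrt(1604)) / -8, so z ~= -6.7562 or z ~= 3.2562.
Neither value makes a denominator zero (z != 3, z != -7), so both are valid.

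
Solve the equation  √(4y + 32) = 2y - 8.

y = 8

Square both sides: 4y + 32 = (2y - 8)².
Expand and rearrange: 4y² - 36y + 32 = 0.
Solving gives y = 8 or y = 1.
Check each candidate in the original equation:
  y = 8: √(64) = 8, while 2y - 8 = 8 — valid.
  y = 1: √(36) = 6, while 2y - 8 = -6 — extraneous.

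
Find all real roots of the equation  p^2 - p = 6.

Bring every term to one side: p^2 - p - 6 = 0.
Factor: (p - 3)(p + 2) = 0.
So p = 3 or p = -2.

p = -2 or p = 3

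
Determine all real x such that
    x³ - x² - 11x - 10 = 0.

x = -2 or x = -1.1926 or x = 4.1926

Possible rational roots are divisors of -10. Testing x = -2 gives 0, so (x + 2) is a factor.
Divide: x³ - x² - 11x - 10 = (x + 2)(x² - 3x - 5).
Apply the quadratic formula to x² - 3x - 5 = 0: x = (3 ± √29)/2, i.e. x ≈ 4.1926 or x ≈ -1.1926.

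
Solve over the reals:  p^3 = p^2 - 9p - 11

Rearrange: p^3 - p^2 + 9p + 11 = 0.
Possible rational roots are divisors of 11. Testing p = -1 gives 0, so (p + 1) is a factor.
Divide: p^3 - p^2 + 9p + 11 = (p + 1)(p^2 - 2p + 11).
The quadratic p^2 - 2p + 11 has discriminant -40 < 0, so no further real roots.

p = -1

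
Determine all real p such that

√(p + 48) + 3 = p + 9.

Isolate the radical: √(p + 48) = p + 6.
Square both sides: p + 48 = (p + 6)².
Expand and rearrange: p² + 11p - 12 = 0.
Solving gives p = 1 or p = -12.
Check each candidate in the original equation:
  p = 1: √(49) = 7, while p + 6 = 7 — valid.
  p = -12: √(36) = 6, while p + 6 = -6 — extraneous.

p = 1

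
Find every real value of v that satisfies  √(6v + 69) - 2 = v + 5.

Isolate the radical: √(6v + 69) = v + 7.
Square both sides: 6v + 69 = (v + 7)².
Expand and rearrange: v² + 8v - 20 = 0.
Solving gives v = 2 or v = -10.
Check each candidate in the original equation:
  v = 2: √(81) = 9, while v + 7 = 9 — valid.
  v = -10: √(9) = 3, while v + 7 = -3 — extraneous.

v = 2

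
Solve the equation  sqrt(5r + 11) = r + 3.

Square both sides: 5r + 11 = (r + 3)^2.
Expand and rearrange: r^2 + r - 2 = 0.
Solving gives r = 1 or r = -2.
Check each candidate in the original equation:
  r = 1: sqrt(16) = 4, while r + 3 = 4 — valid.
  r = -2: sqrt(1) = 1, while r + 3 = 1 — valid.

r = -2 or r = 1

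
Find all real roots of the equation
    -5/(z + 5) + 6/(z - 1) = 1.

z = -8 or z = 5

Multiply both sides by (z + 5)(z - 1):
-5(z - 1) + 6(z + 5) = (z + 5)(z - 1).
Expand and collect terms: z² + 3z - 40 = 0.
Factor or apply the quadratic formula: z = 5 or z = -8.
Neither value makes a denominator zero (z ≠ -5, z ≠ 1), so both are valid.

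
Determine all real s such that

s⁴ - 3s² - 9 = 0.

s = -2.2032 or s = 2.2032

Let u = s². The equation becomes u² - 3u - 9 = 0.
By the quadratic formula, u = 3/2 + 3·√(5)/2 or u = 3/2 - 3·√(5)/2.
s² = 3/2 + 3·√(5)/2 gives s = ±√(3/2 + 3·√(5)/2) ≈ ±2.2032.
s² = 3/2 - 3·√(5)/2 < 0 has no real solution.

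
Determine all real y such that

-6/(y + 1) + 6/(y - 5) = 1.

Multiply both sides by (y + 1)(y - 5):
-6(y - 5) + 6(y + 1) = (y + 1)(y - 5).
Expand and collect terms: y² - 4y - 41 = 0.
By the quadratic formula, y = (4 ± √180) / 2, so y ≈ 8.7082 or y ≈ -4.7082.
Neither value makes a denominator zero (y ≠ -1, y ≠ 5), so both are valid.

y = -4.7082 or y = 8.7082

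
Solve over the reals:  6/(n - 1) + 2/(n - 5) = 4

Multiply both sides by (n - 1)(n - 5):
6(n - 5) + 2(n - 1) = 4(n - 1)(n - 5).
Expand and collect terms: 4n² - 32n + 52 = 0.
By the quadratic formula, n = (32 ± √192) / 8, so n ≈ 5.7321 or n ≈ 2.2679.
Neither value makes a denominator zero (n ≠ 1, n ≠ 5), so both are valid.

n = 2.2679 or n = 5.7321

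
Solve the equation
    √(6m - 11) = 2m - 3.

Square both sides: 6m - 11 = (2m - 3)².
Expand and rearrange: 4m² - 18m + 20 = 0.
Solving gives m = 2.5 or m = 2.
Check each candidate in the original equation:
  m = 2.5: √(4) = 2, while 2m - 3 = 2 — valid.
  m = 2: √(1) = 1, while 2m - 3 = 1 — valid.

m = 2 or m = 2.5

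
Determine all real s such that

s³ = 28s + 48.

s = -4 or s = -2 or s = 6

Rearrange: s³ - 28s - 48 = 0.
Possible rational roots are divisors of -48. Testing s = -4 gives 0, so (s + 4) is a factor.
Divide: s³ - 28s - 48 = (s + 4)(s² - 4s - 12).
Factor the quadratic: s = 6 or s = -2.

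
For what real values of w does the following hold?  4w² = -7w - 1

Rearrange to standard form: 4w² + 7w + 1 = 0.
Discriminant: (7)² − 4·4·1 = 33.
Quadratic formula: w = (-7 ± √33) / 8.
So w = -7/8 + √(33)/8 ≈ -0.1569 or w = -7/8 - √(33)/8 ≈ -1.5931.

w = -1.5931 or w = -0.1569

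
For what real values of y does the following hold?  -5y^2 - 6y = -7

y = -1.9266 or y = 0.7266

Rearrange to standard form: -5y^2 - 6y + 7 = 0.
Discriminant: (-6)^2 - 4*(-5)*7 = 176.
Quadratic formula: y = (6 +/- sqrt(176)) / (-10).
So y = -2*sqrt(11)/5 - 3/5 ~= -1.9266 or y = -3/5 + 2*sqrt(11)/5 ~= 0.7266.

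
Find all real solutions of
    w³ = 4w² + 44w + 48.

Rearrange: w³ - 4w² - 44w - 48 = 0.
Possible rational roots are divisors of -48. Testing w = -4 gives 0, so (w + 4) is a factor.
Divide: w³ - 4w² - 44w - 48 = (w + 4)(w² - 8w - 12).
Apply the quadratic formula to w² - 8w - 12 = 0: w = (8 ± √112)/2, i.e. w ≈ 9.2915 or w ≈ -1.2915.

w = -4 or w = -1.2915 or w = 9.2915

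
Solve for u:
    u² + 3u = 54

Bring every term to one side: u² + 3u - 54 = 0.
Factor: (u + 9)(u - 6) = 0.
So u = -9 or u = 6.

u = -9 or u = 6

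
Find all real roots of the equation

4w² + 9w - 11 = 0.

w = -3.1289 or w = 0.8789

Discriminant: (9)² − 4·4·(-11) = 257.
Quadratic formula: w = (-9 ± √257) / 8.
So w = -9/8 + √(257)/8 ≈ 0.8789 or w = -√(257)/8 - 9/8 ≈ -3.1289.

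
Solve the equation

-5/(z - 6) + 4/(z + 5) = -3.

z = -6.1728 or z = 7.5061

Multiply both sides by (z - 6)(z + 5):
-5(z + 5) + 4(z - 6) = -3(z - 6)(z + 5).
Expand and collect terms: -3z^2 + 4z + 139 = 0.
By the quadratic formula, z = (-4 +/- sqrt(1684)) / -6, so z ~= -6.1728 or z ~= 7.5061.
Neither value makes a denominator zero (z != 6, z != -5), so both are valid.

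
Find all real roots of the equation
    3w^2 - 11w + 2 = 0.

Discriminant: (-11)^2 - 4*3*2 = 97.
Quadratic formula: w = (11 +/- sqrt(97)) / 6.
So w = sqrt(97)/6 + 11/6 ~= 3.4748 or w = 11/6 - sqrt(97)/6 ~= 0.1919.

w = 0.1919 or w = 3.4748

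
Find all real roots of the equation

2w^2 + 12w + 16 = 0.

Factor: 2(w + 4)(w + 2) = 0.
So w = -4 or w = -2.

w = -4 or w = -2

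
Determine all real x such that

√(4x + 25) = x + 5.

x = 0

Square both sides: 4x + 25 = (x + 5)².
Expand and rearrange: x² + 6x = 0.
Solving gives x = 0 or x = -6.
Check each candidate in the original equation:
  x = 0: √(25) = 5, while x + 5 = 5 — valid.
  x = -6: √(1) = 1, while x + 5 = -1 — extraneous.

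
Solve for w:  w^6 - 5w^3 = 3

Let u = w^3. The equation becomes u^2 - 5u - 3 = 0.
By the quadratic formula, u = 5/2 + sqrt(37)/2 or u = 5/2 - sqrt(37)/2.
w^3 = 5/2 + sqrt(37)/2 gives w = (5/2 + sqrt(37)/2)^(1/3) ~= 1.7696.
w^3 = 5/2 - sqrt(37)/2 gives w = -(-5/2 + sqrt(37)/2)^(1/3) ~= -0.815.

w = -0.815 or w = 1.7696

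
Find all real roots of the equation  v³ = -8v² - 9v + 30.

v = -5 or v = -4.3723 or v = 1.3723

Rearrange: v³ + 8v² + 9v - 30 = 0.
Possible rational roots are divisors of -30. Testing v = -5 gives 0, so (v + 5) is a factor.
Divide: v³ + 8v² + 9v - 30 = (v + 5)(v² + 3v - 6).
Apply the quadratic formula to v² + 3v - 6 = 0: v = (-3 ± √33)/2, i.e. v ≈ 1.3723 or v ≈ -4.3723.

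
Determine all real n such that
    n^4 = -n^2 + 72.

n = -2.8284 or n = 2.8284

Let u = n^2. The equation becomes u^2 + u - 72 = 0.
Factor: (u + 9)(u - 8) = 0, so u = -9 or u = 8.
n^2 = -9 < 0 has no real solution.
n^2 = 8 gives n = +/-2*sqrt(2) ~= +/-2.8284.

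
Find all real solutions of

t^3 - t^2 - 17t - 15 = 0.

t = -3 or t = -1 or t = 5

Possible rational roots are divisors of -15. Testing t = 5 gives 0, so (t - 5) is a factor.
Divide: t^3 - t^2 - 17t - 15 = (t - 5)(t^2 + 4t + 3).
Factor the quadratic: t = -1 or t = -3.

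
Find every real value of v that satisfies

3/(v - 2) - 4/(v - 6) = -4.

Multiply both sides by (v - 2)(v - 6):
3(v - 6) - 4(v - 2) = -4(v - 2)(v - 6).
Expand and collect terms: -4v^2 + 33v - 38 = 0.
By the quadratic formula, v = (-33 +/- sqrt(481)) / -8, so v ~= 1.3835 or v ~= 6.8665.
Neither value makes a denominator zero (v != 2, v != 6), so both are valid.

v = 1.3835 or v = 6.8665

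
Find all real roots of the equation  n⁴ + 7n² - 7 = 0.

n = -0.9421 or n = 0.9421

Let u = n². The equation becomes u² + 7u - 7 = 0.
By the quadratic formula, u = -7/2 + √(77)/2 or u = -√(77)/2 - 7/2.
n² = -7/2 + √(77)/2 gives n = ±√(-7/2 + √(77)/2) ≈ ±0.9421.
n² = -√(77)/2 - 7/2 < 0 has no real solution.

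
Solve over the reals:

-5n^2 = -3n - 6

Rearrange to standard form: -5n^2 + 3n + 6 = 0.
Discriminant: (3)^2 - 4*(-5)*6 = 129.
Quadratic formula: n = (-3 +/- sqrt(129)) / (-10).
So n = 3/10 - sqrt(129)/10 ~= -0.8358 or n = 3/10 + sqrt(129)/10 ~= 1.4358.

n = -0.8358 or n = 1.4358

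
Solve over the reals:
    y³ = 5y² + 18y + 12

Rearrange: y³ - 5y² - 18y - 12 = 0.
Possible rational roots are divisors of -12. Testing y = -1 gives 0, so (y + 1) is a factor.
Divide: y³ - 5y² - 18y - 12 = (y + 1)(y² - 6y - 12).
Apply the quadratic formula to y² - 6y - 12 = 0: y = (6 ± √84)/2, i.e. y ≈ 7.5826 or y ≈ -1.5826.

y = -1.5826 or y = -1 or y = 7.5826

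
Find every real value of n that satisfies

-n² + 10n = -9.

n = -0.831 or n = 10.831

Rearrange to standard form: -n² + 10n + 9 = 0.
Discriminant: (10)² − 4·(-1)·9 = 136.
Quadratic formula: n = (-10 ± √136) / (-2).
So n = 5 - √(34) ≈ -0.831 or n = 5 + √(34) ≈ 10.831.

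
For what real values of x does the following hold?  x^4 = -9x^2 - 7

No real solutions.

Let u = x^2. The equation becomes u^2 + 9u + 7 = 0.
By the quadratic formula, u = -9/2 + sqrt(53)/2 or u = -9/2 - sqrt(53)/2.
x^2 = -9/2 + sqrt(53)/2 < 0 has no real solution.
x^2 = -9/2 - sqrt(53)/2 < 0 has no real solution.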